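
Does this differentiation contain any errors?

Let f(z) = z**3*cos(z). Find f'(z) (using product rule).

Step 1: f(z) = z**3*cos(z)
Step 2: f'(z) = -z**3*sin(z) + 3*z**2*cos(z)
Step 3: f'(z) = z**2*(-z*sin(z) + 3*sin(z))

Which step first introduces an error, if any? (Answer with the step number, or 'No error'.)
Step 3

Step 3 is incorrect due to a wrong trig function.
The step shows: z**2*(-z*sin(z) + 3*sin(z))
The correct value should be: z**2*(-z*sin(z) + 3*cos(z))

Explanation: cos(z) was incorrectly written as sin(z): the term z**2*(-z*sin(z) + 3*cos(z)) was incorrectly written as z**2*(-z*sin(z) + 3*sin(z))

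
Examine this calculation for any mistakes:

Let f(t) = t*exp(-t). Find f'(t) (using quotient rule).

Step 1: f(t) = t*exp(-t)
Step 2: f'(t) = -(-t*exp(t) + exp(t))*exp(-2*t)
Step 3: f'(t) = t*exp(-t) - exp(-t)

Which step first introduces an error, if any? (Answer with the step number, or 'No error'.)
Step 2

Step 2 is incorrect due to a sign flip.
The step shows: -(-t*exp(t) + exp(t))*exp(-2*t)
The correct value should be: (-t*exp(t) + exp(t))*exp(-2*t)

Explanation: The sign of the whole expression was flipped: the term (-t*exp(t) + exp(t))*exp(-2*t) was incorrectly written as -(-t*exp(t) + exp(t))*exp(-2*t)
The later steps are derived from this incorrect expression, so the error originates in Step 2.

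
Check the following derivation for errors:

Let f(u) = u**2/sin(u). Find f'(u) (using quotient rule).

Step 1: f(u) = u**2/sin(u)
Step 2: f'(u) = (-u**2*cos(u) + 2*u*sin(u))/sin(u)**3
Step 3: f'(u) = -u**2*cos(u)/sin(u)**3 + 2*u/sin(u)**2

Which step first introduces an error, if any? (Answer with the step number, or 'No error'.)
Step 2

Step 2 is incorrect due to a wrong exponent.
The step shows: (-u**2*cos(u) + 2*u*sin(u))/sin(u)**3
The correct value should be: (-u**2*cos(u) + 2*u*sin(u))/sin(u)**2

Explanation: The exponent -2 on sin(u) was incorrectly written as -3: the term (-u**2*cos(u) + 2*u*sin(u))/sin(u)**2 was incorrectly written as (-u**2*cos(u) + 2*u*sin(u))/sin(u)**3
The later steps are derived from this incorrect expression, so the error originates in Step 2.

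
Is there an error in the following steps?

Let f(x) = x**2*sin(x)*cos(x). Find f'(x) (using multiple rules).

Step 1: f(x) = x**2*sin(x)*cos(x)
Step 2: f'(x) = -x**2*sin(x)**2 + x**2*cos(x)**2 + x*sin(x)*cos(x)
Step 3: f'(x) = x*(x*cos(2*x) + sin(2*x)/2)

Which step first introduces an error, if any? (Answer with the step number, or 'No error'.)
Step 2

Step 2 is incorrect due to a wrong coefficient.
The step shows: -x**2*sin(x)**2 + x**2*cos(x)**2 + x*sin(x)*cos(x)
The correct value should be: -x**2*sin(x)**2 + x**2*cos(x)**2 + 2*x*sin(x)*cos(x)

Explanation: The coefficient 2 was incorrectly written as 1: the term 2*x*sin(x)*cos(x) was incorrectly written as x*sin(x)*cos(x)
The later steps are derived from this incorrect expression, so the error originates in Step 2.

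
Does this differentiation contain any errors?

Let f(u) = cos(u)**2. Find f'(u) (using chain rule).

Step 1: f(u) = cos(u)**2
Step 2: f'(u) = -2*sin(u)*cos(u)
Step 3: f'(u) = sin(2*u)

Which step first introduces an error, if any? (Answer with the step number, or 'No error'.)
Step 3

Step 3 is incorrect due to a sign flip.
The step shows: sin(2*u)
The correct value should be: -sin(2*u)

Explanation: The sign of the whole expression was flipped: the term -sin(2*u) was incorrectly written as sin(2*u)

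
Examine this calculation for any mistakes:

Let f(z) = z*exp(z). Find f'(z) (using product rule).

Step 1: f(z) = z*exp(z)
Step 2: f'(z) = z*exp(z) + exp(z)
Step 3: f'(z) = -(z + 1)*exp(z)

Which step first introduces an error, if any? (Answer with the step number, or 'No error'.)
Step 3

Step 3 is incorrect due to a sign flip.
The step shows: -(z + 1)*exp(z)
The correct value should be: (z + 1)*exp(z)

Explanation: The sign of the whole expression was flipped: the term (z + 1)*exp(z) was incorrectly written as -(z + 1)*exp(z)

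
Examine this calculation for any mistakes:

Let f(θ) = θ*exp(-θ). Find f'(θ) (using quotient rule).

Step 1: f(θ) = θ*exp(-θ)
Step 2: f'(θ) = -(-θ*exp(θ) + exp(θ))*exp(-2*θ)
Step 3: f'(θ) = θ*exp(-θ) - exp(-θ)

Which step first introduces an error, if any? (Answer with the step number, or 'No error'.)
Step 2

Step 2 is incorrect due to a sign flip.
The step shows: -(-θ*exp(θ) + exp(θ))*exp(-2*θ)
The correct value should be: (-θ*exp(θ) + exp(θ))*exp(-2*θ)

Explanation: The sign of the whole expression was flipped: the term (-θ*exp(θ) + exp(θ))*exp(-2*θ) was incorrectly written as -(-θ*exp(θ) + exp(θ))*exp(-2*θ)
The later steps are derived from this incorrect expression, so the error originates in Step 2.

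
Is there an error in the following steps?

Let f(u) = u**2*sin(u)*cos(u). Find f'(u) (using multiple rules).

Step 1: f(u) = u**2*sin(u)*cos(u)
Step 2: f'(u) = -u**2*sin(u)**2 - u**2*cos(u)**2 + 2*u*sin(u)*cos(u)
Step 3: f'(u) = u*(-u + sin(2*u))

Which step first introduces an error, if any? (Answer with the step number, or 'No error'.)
Step 2

Step 2 is incorrect due to a sign flip.
The step shows: -u**2*sin(u)**2 - u**2*cos(u)**2 + 2*u*sin(u)*cos(u)
The correct value should be: -u**2*sin(u)**2 + u**2*cos(u)**2 + 2*u*sin(u)*cos(u)

Explanation: The sign of one term was flipped: the term u**2*cos(u)**2 was incorrectly written as -u**2*cos(u)**2
The later steps are derived from this incorrect expression, so the error originates in Step 2.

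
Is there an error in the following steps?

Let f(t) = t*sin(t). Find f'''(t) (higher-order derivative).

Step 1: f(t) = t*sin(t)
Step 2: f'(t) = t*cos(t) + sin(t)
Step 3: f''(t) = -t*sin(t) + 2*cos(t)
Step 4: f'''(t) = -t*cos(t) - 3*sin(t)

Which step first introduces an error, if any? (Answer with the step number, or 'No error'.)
No error

All steps in this derivation are correct.
The final answer f'''(t) = -t*cos(t) - 3*sin(t) is valid.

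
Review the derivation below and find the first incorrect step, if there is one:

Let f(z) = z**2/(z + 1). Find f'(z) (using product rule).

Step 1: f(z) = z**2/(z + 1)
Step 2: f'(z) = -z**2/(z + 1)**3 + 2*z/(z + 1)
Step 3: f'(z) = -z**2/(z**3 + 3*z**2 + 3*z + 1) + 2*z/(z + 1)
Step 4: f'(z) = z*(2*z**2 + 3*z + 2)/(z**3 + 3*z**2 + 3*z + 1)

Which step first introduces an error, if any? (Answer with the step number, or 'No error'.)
Step 2

Step 2 is incorrect due to a wrong exponent.
The step shows: -z**2/(z + 1)**3 + 2*z/(z + 1)
The correct value should be: -z**2/(z + 1)**2 + 2*z/(z + 1)

Explanation: The exponent -2 on z + 1 was incorrectly written as -3: the term -z**2/(z + 1)**2 was incorrectly written as -z**2/(z + 1)**3
The later steps are derived from this incorrect expression, so the error originates in Step 2.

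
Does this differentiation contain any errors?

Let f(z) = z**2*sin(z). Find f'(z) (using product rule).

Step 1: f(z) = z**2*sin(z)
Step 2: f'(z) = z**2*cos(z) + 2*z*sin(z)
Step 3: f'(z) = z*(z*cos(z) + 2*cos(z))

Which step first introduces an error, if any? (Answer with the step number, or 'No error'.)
Step 3

Step 3 is incorrect due to a wrong trig function.
The step shows: z*(z*cos(z) + 2*cos(z))
The correct value should be: z*(z*cos(z) + 2*sin(z))

Explanation: sin(z) was incorrectly written as cos(z): the term z*(z*cos(z) + 2*sin(z)) was incorrectly written as z*(z*cos(z) + 2*cos(z))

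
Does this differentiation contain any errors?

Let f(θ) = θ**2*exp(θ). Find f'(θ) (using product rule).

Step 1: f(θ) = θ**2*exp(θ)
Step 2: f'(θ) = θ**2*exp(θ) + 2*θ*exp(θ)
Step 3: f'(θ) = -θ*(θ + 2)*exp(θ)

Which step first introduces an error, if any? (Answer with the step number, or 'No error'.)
Step 3

Step 3 is incorrect due to a sign flip.
The step shows: -θ*(θ + 2)*exp(θ)
The correct value should be: θ*(θ + 2)*exp(θ)

Explanation: The sign of the whole expression was flipped: the term θ*(θ + 2)*exp(θ) was incorrectly written as -θ*(θ + 2)*exp(θ)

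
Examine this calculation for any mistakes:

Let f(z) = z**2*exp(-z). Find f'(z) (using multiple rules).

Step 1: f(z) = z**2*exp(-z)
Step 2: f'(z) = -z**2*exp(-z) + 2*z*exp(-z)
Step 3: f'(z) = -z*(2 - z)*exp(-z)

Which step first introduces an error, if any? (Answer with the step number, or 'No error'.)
Step 3

Step 3 is incorrect due to a sign flip.
The step shows: -z*(2 - z)*exp(-z)
The correct value should be: z*(2 - z)*exp(-z)

Explanation: The sign of the whole expression was flipped: the term z*(2 - z)*exp(-z) was incorrectly written as -z*(2 - z)*exp(-z)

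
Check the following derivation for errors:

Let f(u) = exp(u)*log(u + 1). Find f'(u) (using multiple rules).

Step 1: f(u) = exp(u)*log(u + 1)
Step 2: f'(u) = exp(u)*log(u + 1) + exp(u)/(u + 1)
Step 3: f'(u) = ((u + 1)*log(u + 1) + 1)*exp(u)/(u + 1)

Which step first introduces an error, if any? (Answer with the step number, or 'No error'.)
No error

All steps in this derivation are correct.
The final answer f'(u) = ((u + 1)*log(u + 1) + 1)*exp(u)/(u + 1) is valid.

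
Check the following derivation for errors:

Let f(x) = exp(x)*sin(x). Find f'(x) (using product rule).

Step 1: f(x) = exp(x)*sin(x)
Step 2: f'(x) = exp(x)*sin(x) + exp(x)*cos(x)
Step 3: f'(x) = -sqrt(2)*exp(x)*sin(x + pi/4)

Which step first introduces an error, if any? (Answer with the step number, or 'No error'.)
Step 3

Step 3 is incorrect due to a sign flip.
The step shows: -sqrt(2)*exp(x)*sin(x + pi/4)
The correct value should be: sqrt(2)*exp(x)*sin(x + pi/4)

Explanation: The sign of the whole expression was flipped: the term sqrt(2)*exp(x)*sin(x + pi/4) was incorrectly written as -sqrt(2)*exp(x)*sin(x + pi/4)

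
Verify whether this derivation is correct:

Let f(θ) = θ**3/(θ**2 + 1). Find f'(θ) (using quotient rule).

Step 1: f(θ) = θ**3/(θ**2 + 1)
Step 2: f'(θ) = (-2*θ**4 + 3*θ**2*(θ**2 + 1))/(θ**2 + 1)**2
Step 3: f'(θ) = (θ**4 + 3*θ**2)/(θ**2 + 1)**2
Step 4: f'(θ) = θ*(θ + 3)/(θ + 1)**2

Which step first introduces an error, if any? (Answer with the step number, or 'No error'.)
Step 4

Step 4 is incorrect due to a wrong exponent.
The step shows: θ*(θ + 3)/(θ + 1)**2
The correct value should be: θ**2*(θ**2 + 3)/(θ**2 + 1)**2

Explanation: The exponent 2 on θ was incorrectly written as 1: the term θ**2*(θ**2 + 3)/(θ**2 + 1)**2 was incorrectly written as θ*(θ + 3)/(θ + 1)**2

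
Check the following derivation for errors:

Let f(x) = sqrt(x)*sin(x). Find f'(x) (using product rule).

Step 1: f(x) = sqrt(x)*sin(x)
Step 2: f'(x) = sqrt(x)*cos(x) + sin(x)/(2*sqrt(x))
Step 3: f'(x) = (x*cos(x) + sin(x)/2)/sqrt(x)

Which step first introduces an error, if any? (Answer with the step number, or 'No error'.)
No error

All steps in this derivation are correct.
The final answer f'(x) = (x*cos(x) + sin(x)/2)/sqrt(x) is valid.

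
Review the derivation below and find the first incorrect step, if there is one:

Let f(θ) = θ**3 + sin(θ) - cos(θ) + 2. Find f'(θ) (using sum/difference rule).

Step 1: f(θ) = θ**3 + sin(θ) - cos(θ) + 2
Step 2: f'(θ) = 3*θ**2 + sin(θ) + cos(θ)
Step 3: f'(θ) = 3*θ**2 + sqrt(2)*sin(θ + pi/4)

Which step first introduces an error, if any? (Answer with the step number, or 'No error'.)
No error

All steps in this derivation are correct.
The final answer f'(θ) = 3*θ**2 + sqrt(2)*sin(θ + pi/4) is valid.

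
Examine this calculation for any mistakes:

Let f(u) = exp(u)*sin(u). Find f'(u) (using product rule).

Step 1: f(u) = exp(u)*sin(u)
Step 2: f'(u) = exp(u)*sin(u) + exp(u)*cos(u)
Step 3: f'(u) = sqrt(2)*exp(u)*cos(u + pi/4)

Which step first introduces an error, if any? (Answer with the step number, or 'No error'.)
Step 3

Step 3 is incorrect due to a wrong trig function.
The step shows: sqrt(2)*exp(u)*cos(u + pi/4)
The correct value should be: sqrt(2)*exp(u)*sin(u + pi/4)

Explanation: sin(u + pi/4) was incorrectly written as cos(u + pi/4): the term sqrt(2)*exp(u)*sin(u + pi/4) was incorrectly written as sqrt(2)*exp(u)*cos(u + pi/4)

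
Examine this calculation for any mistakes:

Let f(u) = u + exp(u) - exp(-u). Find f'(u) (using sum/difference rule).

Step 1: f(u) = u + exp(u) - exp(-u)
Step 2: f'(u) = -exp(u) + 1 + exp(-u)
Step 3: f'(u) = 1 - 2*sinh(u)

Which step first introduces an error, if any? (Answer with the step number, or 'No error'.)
Step 2

Step 2 is incorrect due to a sign flip.
The step shows: -exp(u) + 1 + exp(-u)
The correct value should be: exp(u) + 1 + exp(-u)

Explanation: The sign of one term was flipped: the term exp(u) was incorrectly written as -exp(u)
The later steps are derived from this incorrect expression, so the error originates in Step 2.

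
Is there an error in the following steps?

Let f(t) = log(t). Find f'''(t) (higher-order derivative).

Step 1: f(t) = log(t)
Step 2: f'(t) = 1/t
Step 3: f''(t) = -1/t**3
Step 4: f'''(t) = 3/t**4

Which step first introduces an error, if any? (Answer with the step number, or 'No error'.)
Step 3

Step 3 is incorrect due to a wrong exponent.
The step shows: -1/t**3
The correct value should be: -1/t**2

Explanation: The exponent -2 on t was incorrectly written as -3: the term -1/t**2 was incorrectly written as -1/t**3
The later steps are derived from this incorrect expression, so the error originates in Step 3.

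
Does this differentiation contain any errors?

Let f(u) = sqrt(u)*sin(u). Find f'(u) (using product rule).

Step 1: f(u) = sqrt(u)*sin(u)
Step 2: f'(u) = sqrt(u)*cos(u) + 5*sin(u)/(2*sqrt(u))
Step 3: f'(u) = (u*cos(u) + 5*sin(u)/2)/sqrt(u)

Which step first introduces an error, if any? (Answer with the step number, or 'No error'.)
Step 2

Step 2 is incorrect due to a wrong coefficient.
The step shows: sqrt(u)*cos(u) + 5*sin(u)/(2*sqrt(u))
The correct value should be: sqrt(u)*cos(u) + sin(u)/(2*sqrt(u))

Explanation: The coefficient 1/2 was incorrectly written as 5/2: the term sin(u)/(2*sqrt(u)) was incorrectly written as 5*sin(u)/(2*sqrt(u))
The later steps are derived from this incorrect expression, so the error originates in Step 2.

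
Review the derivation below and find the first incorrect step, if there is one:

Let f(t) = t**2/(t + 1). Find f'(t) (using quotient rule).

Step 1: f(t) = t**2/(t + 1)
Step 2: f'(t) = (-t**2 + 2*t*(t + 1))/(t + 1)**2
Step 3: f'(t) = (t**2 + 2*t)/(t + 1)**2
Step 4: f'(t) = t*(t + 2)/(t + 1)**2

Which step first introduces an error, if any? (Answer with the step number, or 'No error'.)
No error

All steps in this derivation are correct.
The final answer f'(t) = t*(t + 2)/(t + 1)**2 is valid.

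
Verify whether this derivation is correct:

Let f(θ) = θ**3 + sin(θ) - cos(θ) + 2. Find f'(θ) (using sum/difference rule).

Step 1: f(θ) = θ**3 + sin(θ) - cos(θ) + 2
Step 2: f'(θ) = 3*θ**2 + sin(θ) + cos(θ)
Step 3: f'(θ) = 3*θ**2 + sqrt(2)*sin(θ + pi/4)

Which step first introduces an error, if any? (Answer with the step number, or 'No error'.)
No error

All steps in this derivation are correct.
The final answer f'(θ) = 3*θ**2 + sqrt(2)*sin(θ + pi/4) is valid.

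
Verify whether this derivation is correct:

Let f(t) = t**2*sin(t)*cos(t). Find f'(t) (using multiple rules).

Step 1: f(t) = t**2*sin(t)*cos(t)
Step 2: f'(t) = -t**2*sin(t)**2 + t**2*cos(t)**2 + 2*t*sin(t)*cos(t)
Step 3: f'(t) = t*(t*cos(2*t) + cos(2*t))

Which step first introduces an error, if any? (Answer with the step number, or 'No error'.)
Step 3

Step 3 is incorrect due to a wrong trig function.
The step shows: t*(t*cos(2*t) + cos(2*t))
The correct value should be: t*(t*cos(2*t) + sin(2*t))

Explanation: sin(2*t) was incorrectly written as cos(2*t): the term t*(t*cos(2*t) + sin(2*t)) was incorrectly written as t*(t*cos(2*t) + cos(2*t))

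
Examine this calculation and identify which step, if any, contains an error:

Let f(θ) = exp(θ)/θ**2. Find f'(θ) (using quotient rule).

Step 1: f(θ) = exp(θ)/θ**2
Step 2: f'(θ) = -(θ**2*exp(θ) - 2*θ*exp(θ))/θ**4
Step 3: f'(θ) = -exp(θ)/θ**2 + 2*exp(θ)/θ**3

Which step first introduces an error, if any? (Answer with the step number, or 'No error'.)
Step 2

Step 2 is incorrect due to a sign flip.
The step shows: -(θ**2*exp(θ) - 2*θ*exp(θ))/θ**4
The correct value should be: (θ**2*exp(θ) - 2*θ*exp(θ))/θ**4

Explanation: The sign of the whole expression was flipped: the term (θ**2*exp(θ) - 2*θ*exp(θ))/θ**4 was incorrectly written as -(θ**2*exp(θ) - 2*θ*exp(θ))/θ**4
The later steps are derived from this incorrect expression, so the error originates in Step 2.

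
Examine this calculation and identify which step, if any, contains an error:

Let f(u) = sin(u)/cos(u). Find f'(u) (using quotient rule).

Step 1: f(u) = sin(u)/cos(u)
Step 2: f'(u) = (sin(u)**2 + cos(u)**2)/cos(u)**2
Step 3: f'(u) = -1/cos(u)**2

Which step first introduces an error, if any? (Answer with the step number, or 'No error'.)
Step 3

Step 3 is incorrect due to a sign flip.
The step shows: -1/cos(u)**2
The correct value should be: cos(u)**(-2)

Explanation: The sign of the whole expression was flipped: the term cos(u)**(-2) was incorrectly written as -1/cos(u)**2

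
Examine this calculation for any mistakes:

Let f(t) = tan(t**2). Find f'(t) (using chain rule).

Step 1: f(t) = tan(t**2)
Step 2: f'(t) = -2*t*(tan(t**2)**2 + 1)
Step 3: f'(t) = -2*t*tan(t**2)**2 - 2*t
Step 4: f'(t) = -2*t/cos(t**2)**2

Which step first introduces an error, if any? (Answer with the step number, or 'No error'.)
Step 2

Step 2 is incorrect due to a sign flip.
The step shows: -2*t*(tan(t**2)**2 + 1)
The correct value should be: 2*t*(tan(t**2)**2 + 1)

Explanation: The sign of the whole expression was flipped: the term 2*t*(tan(t**2)**2 + 1) was incorrectly written as -2*t*(tan(t**2)**2 + 1)
The later steps are derived from this incorrect expression, so the error originates in Step 2.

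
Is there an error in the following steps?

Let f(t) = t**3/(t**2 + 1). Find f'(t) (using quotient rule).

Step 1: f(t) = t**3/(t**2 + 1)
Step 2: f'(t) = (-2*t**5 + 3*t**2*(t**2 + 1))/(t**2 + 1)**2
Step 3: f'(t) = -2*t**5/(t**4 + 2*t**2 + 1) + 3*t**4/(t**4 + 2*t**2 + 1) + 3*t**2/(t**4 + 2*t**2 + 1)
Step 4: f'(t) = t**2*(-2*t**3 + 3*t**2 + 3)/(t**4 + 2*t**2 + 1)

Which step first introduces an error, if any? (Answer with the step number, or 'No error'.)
Step 2

Step 2 is incorrect due to a wrong exponent.
The step shows: (-2*t**5 + 3*t**2*(t**2 + 1))/(t**2 + 1)**2
The correct value should be: (-2*t**4 + 3*t**2*(t**2 + 1))/(t**2 + 1)**2

Explanation: The exponent 4 on t was incorrectly written as 5: the term (-2*t**4 + 3*t**2*(t**2 + 1))/(t**2 + 1)**2 was incorrectly written as (-2*t**5 + 3*t**2*(t**2 + 1))/(t**2 + 1)**2
The later steps are derived from this incorrect expression, so the error originates in Step 2.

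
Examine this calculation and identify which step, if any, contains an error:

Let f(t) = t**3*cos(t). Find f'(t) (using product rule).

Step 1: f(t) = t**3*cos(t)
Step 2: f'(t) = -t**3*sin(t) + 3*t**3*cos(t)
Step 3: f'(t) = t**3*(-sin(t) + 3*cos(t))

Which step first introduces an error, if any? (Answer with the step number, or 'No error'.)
Step 2

Step 2 is incorrect due to a wrong exponent.
The step shows: -t**3*sin(t) + 3*t**3*cos(t)
The correct value should be: -t**3*sin(t) + 3*t**2*cos(t)

Explanation: The exponent 2 on t was incorrectly written as 3: the term 3*t**2*cos(t) was incorrectly written as 3*t**3*cos(t)
The later steps are derived from this incorrect expression, so the error originates in Step 2.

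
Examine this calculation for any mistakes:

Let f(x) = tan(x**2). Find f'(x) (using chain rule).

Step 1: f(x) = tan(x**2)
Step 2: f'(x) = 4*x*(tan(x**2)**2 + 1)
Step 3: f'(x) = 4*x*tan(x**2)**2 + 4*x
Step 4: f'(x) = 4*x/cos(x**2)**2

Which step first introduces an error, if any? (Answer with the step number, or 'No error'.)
Step 2

Step 2 is incorrect due to a wrong coefficient.
The step shows: 4*x*(tan(x**2)**2 + 1)
The correct value should be: 2*x*(tan(x**2)**2 + 1)

Explanation: The coefficient 2 was incorrectly written as 4: the term 2*x*(tan(x**2)**2 + 1) was incorrectly written as 4*x*(tan(x**2)**2 + 1)
The later steps are derived from this incorrect expression, so the error originates in Step 2.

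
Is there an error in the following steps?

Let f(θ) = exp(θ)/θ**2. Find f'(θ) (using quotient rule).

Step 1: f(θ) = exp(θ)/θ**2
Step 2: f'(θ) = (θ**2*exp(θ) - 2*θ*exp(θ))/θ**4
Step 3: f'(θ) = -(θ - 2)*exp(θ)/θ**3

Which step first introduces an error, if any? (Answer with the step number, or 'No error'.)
Step 3

Step 3 is incorrect due to a sign flip.
The step shows: -(θ - 2)*exp(θ)/θ**3
The correct value should be: (θ - 2)*exp(θ)/θ**3

Explanation: The sign of the whole expression was flipped: the term (θ - 2)*exp(θ)/θ**3 was incorrectly written as -(θ - 2)*exp(θ)/θ**3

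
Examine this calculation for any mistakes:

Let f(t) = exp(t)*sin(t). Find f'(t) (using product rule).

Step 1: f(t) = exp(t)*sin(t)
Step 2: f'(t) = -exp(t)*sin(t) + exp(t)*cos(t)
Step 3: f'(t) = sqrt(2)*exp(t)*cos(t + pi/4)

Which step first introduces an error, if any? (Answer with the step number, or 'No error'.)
Step 2

Step 2 is incorrect due to a sign flip.
The step shows: -exp(t)*sin(t) + exp(t)*cos(t)
The correct value should be: exp(t)*sin(t) + exp(t)*cos(t)

Explanation: The sign of one term was flipped: the term exp(t)*sin(t) was incorrectly written as -exp(t)*sin(t)
The later steps are derived from this incorrect expression, so the error originates in Step 2.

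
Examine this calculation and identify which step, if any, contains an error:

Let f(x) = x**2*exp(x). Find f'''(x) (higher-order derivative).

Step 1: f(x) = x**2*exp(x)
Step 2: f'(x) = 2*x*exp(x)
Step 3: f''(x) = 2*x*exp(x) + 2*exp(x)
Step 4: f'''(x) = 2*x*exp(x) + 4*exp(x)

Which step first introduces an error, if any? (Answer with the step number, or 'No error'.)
Step 2

Step 2 is incorrect due to a dropped term.
The step shows: 2*x*exp(x)
The correct value should be: x**2*exp(x) + 2*x*exp(x)

Explanation: A term was dropped: the term x**2*exp(x) was incorrectly omitted
The later steps are derived from this incorrect expression, so the error originates in Step 2.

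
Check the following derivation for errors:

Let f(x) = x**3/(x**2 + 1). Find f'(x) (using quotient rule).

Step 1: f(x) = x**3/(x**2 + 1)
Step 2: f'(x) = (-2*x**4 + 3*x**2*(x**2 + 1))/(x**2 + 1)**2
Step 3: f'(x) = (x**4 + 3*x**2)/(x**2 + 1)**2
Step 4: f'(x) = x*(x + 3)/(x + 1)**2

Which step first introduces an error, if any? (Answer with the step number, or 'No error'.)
Step 4

Step 4 is incorrect due to a wrong exponent.
The step shows: x*(x + 3)/(x + 1)**2
The correct value should be: x**2*(x**2 + 3)/(x**2 + 1)**2

Explanation: The exponent 2 on x was incorrectly written as 1: the term x**2*(x**2 + 3)/(x**2 + 1)**2 was incorrectly written as x*(x + 3)/(x + 1)**2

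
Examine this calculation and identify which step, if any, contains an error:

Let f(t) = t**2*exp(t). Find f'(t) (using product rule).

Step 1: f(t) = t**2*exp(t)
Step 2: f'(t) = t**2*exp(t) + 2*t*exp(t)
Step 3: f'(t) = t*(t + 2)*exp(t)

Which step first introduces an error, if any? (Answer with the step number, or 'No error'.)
No error

All steps in this derivation are correct.
The final answer f'(t) = t*(t + 2)*exp(t) is valid.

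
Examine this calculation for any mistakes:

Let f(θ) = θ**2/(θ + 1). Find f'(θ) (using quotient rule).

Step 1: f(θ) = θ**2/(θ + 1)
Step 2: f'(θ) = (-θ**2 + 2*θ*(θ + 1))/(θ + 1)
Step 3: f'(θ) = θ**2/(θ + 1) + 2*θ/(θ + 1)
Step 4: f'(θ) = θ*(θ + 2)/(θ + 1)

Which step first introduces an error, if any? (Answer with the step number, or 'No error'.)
Step 2

Step 2 is incorrect due to a wrong exponent.
The step shows: (-θ**2 + 2*θ*(θ + 1))/(θ + 1)
The correct value should be: (-θ**2 + 2*θ*(θ + 1))/(θ + 1)**2

Explanation: The exponent -2 on θ + 1 was incorrectly written as -1: the term (-θ**2 + 2*θ*(θ + 1))/(θ + 1)**2 was incorrectly written as (-θ**2 + 2*θ*(θ + 1))/(θ + 1)
The later steps are derived from this incorrect expression, so the error originates in Step 2.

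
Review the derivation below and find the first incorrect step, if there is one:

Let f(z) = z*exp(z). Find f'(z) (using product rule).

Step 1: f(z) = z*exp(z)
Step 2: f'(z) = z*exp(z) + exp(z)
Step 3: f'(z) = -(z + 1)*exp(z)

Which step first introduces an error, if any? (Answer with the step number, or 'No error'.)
Step 3

Step 3 is incorrect due to a sign flip.
The step shows: -(z + 1)*exp(z)
The correct value should be: (z + 1)*exp(z)

Explanation: The sign of the whole expression was flipped: the term (z + 1)*exp(z) was incorrectly written as -(z + 1)*exp(z)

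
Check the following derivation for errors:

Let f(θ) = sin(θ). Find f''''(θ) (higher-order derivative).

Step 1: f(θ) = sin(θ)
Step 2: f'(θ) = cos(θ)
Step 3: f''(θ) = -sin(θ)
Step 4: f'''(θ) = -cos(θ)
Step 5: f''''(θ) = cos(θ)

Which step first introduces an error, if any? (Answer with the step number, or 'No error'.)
Step 5

Step 5 is incorrect due to a wrong trig function.
The step shows: cos(θ)
The correct value should be: sin(θ)

Explanation: sin(θ) was incorrectly written as cos(θ): the term sin(θ) was incorrectly written as cos(θ)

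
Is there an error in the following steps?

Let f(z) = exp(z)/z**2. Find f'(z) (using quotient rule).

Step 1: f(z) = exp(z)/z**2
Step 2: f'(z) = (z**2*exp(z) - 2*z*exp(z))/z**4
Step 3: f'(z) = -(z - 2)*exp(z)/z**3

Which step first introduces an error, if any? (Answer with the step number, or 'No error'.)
Step 3

Step 3 is incorrect due to a sign flip.
The step shows: -(z - 2)*exp(z)/z**3
The correct value should be: (z - 2)*exp(z)/z**3

Explanation: The sign of the whole expression was flipped: the term (z - 2)*exp(z)/z**3 was incorrectly written as -(z - 2)*exp(z)/z**3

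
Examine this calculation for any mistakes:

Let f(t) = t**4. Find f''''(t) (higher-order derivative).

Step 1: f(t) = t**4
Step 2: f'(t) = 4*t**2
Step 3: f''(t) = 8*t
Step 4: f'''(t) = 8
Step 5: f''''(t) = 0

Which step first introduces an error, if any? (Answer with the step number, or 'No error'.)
Step 2

Step 2 is incorrect due to a wrong exponent.
The step shows: 4*t**2
The correct value should be: 4*t**3

Explanation: The exponent 3 on t was incorrectly written as 2: the term 4*t**3 was incorrectly written as 4*t**2
The later steps are derived from this incorrect expression, so the error originates in Step 2.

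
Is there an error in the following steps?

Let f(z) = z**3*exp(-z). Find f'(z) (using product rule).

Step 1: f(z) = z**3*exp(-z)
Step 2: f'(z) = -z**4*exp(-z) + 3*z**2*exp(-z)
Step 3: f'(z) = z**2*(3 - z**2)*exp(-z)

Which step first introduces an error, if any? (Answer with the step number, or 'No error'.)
Step 2

Step 2 is incorrect due to a wrong exponent.
The step shows: -z**4*exp(-z) + 3*z**2*exp(-z)
The correct value should be: -z**3*exp(-z) + 3*z**2*exp(-z)

Explanation: The exponent 3 on z was incorrectly written as 4: the term -z**3*exp(-z) was incorrectly written as -z**4*exp(-z)
The later steps are derived from this incorrect expression, so the error originates in Step 2.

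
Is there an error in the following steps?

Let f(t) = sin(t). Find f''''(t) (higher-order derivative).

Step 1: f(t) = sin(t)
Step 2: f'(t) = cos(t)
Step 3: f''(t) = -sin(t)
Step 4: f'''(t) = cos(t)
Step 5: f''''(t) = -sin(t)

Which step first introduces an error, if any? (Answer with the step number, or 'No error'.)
Step 4

Step 4 is incorrect due to a sign flip.
The step shows: cos(t)
The correct value should be: -cos(t)

Explanation: The sign of the whole expression was flipped: the term -cos(t) was incorrectly written as cos(t)
The later steps are derived from this incorrect expression, so the error originates in Step 4.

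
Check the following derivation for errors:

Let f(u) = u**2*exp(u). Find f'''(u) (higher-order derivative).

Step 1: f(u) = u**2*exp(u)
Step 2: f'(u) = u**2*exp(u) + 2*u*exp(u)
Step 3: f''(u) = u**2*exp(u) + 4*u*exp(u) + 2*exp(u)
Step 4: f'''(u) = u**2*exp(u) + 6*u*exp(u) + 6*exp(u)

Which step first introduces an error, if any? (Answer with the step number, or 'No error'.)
No error

All steps in this derivation are correct.
The final answer f'''(u) = u**2*exp(u) + 6*u*exp(u) + 6*exp(u) is valid.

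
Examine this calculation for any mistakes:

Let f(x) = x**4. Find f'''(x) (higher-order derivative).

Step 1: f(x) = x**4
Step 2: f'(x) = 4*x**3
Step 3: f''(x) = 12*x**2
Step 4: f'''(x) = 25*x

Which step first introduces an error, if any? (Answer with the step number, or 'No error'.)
Step 4

Step 4 is incorrect due to a wrong coefficient.
The step shows: 25*x
The correct value should be: 24*x

Explanation: The coefficient 24 was incorrectly written as 25: the term 24*x was incorrectly written as 25*x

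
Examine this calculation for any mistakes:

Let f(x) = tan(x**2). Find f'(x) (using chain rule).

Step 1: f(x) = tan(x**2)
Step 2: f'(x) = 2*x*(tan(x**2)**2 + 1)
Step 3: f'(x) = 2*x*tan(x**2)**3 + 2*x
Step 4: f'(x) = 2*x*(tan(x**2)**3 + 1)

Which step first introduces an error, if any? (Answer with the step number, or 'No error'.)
Step 3

Step 3 is incorrect due to a wrong exponent.
The step shows: 2*x*tan(x**2)**3 + 2*x
The correct value should be: 2*x*tan(x**2)**2 + 2*x

Explanation: The exponent 2 on tan(x**2) was incorrectly written as 3: the term 2*x*tan(x**2)**2 was incorrectly written as 2*x*tan(x**2)**3
The later steps are derived from this incorrect expression, so the error originates in Step 3.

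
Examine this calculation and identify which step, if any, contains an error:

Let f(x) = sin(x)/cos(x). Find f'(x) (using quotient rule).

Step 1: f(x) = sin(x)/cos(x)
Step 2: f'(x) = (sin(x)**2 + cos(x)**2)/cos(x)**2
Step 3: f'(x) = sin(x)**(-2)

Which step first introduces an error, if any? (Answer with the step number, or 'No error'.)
Step 3

Step 3 is incorrect due to a wrong trig function.
The step shows: sin(x)**(-2)
The correct value should be: cos(x)**(-2)

Explanation: cos(x) was incorrectly written as sin(x): the term cos(x)**(-2) was incorrectly written as sin(x)**(-2)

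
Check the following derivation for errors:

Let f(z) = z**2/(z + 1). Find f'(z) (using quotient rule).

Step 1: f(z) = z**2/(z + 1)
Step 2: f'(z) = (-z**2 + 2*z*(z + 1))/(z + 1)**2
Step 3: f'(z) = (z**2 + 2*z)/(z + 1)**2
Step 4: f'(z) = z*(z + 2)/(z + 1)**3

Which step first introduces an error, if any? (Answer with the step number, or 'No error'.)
Step 4

Step 4 is incorrect due to a wrong exponent.
The step shows: z*(z + 2)/(z + 1)**3
The correct value should be: z*(z + 2)/(z + 1)**2

Explanation: The exponent -2 on z + 1 was incorrectly written as -3: the term z*(z + 2)/(z + 1)**2 was incorrectly written as z*(z + 2)/(z + 1)**3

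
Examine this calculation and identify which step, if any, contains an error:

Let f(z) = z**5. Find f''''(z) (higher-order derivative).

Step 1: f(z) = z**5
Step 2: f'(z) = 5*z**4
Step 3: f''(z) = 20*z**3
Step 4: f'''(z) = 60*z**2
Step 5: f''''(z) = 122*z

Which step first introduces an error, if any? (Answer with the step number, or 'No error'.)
Step 5

Step 5 is incorrect due to a wrong coefficient.
The step shows: 122*z
The correct value should be: 120*z

Explanation: The coefficient 120 was incorrectly written as 122: the term 120*z was incorrectly written as 122*z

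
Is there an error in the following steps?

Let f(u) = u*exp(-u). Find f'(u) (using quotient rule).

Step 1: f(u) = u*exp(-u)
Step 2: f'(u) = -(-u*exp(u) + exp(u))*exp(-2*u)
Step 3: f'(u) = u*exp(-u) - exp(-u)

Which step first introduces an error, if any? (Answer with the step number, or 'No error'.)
Step 2

Step 2 is incorrect due to a sign flip.
The step shows: -(-u*exp(u) + exp(u))*exp(-2*u)
The correct value should be: (-u*exp(u) + exp(u))*exp(-2*u)

Explanation: The sign of the whole expression was flipped: the term (-u*exp(u) + exp(u))*exp(-2*u) was incorrectly written as -(-u*exp(u) + exp(u))*exp(-2*u)
The later steps are derived from this incorrect expression, so the error originates in Step 2.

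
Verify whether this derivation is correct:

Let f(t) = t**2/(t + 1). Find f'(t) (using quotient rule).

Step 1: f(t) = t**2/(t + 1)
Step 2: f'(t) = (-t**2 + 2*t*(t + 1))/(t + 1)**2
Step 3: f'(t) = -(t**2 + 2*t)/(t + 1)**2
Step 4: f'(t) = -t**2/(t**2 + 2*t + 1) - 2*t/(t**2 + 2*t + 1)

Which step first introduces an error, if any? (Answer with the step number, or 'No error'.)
Step 3

Step 3 is incorrect due to a sign flip.
The step shows: -(t**2 + 2*t)/(t + 1)**2
The correct value should be: (t**2 + 2*t)/(t + 1)**2

Explanation: The sign of the whole expression was flipped: the term (t**2 + 2*t)/(t + 1)**2 was incorrectly written as -(t**2 + 2*t)/(t + 1)**2
The later steps are derived from this incorrect expression, so the error originates in Step 3.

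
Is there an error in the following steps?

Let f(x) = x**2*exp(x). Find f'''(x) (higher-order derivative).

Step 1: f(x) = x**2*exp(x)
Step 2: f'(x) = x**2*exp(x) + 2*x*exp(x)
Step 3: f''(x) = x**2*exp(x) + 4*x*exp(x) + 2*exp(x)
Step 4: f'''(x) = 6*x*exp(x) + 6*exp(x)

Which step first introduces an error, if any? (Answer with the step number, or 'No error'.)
Step 4

Step 4 is incorrect due to a dropped term.
The step shows: 6*x*exp(x) + 6*exp(x)
The correct value should be: x**2*exp(x) + 6*x*exp(x) + 6*exp(x)

Explanation: A term was dropped: the term x**2*exp(x) was incorrectly omitted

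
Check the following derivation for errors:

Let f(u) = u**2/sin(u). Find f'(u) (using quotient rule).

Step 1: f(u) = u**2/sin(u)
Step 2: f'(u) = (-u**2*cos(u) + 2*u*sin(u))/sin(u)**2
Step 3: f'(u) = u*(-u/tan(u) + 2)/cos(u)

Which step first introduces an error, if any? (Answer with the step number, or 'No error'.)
Step 3

Step 3 is incorrect due to a wrong trig function.
The step shows: u*(-u/tan(u) + 2)/cos(u)
The correct value should be: u*(-u/tan(u) + 2)/sin(u)

Explanation: sin(u) was incorrectly written as cos(u): the term u*(-u/tan(u) + 2)/sin(u) was incorrectly written as u*(-u/tan(u) + 2)/cos(u)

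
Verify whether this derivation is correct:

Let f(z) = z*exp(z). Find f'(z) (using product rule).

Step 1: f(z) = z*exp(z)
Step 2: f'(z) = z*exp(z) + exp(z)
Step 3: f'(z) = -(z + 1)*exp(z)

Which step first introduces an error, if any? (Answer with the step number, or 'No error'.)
Step 3

Step 3 is incorrect due to a sign flip.
The step shows: -(z + 1)*exp(z)
The correct value should be: (z + 1)*exp(z)

Explanation: The sign of the whole expression was flipped: the term (z + 1)*exp(z) was incorrectly written as -(z + 1)*exp(z)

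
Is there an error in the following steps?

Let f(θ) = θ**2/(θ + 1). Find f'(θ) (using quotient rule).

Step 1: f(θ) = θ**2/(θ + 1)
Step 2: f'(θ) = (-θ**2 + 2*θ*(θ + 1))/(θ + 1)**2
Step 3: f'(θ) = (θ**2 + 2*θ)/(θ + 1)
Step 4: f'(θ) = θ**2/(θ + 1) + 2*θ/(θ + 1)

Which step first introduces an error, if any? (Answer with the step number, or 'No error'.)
Step 3

Step 3 is incorrect due to a wrong exponent.
The step shows: (θ**2 + 2*θ)/(θ + 1)
The correct value should be: (θ**2 + 2*θ)/(θ + 1)**2

Explanation: The exponent -2 on θ + 1 was incorrectly written as -1: the term (θ**2 + 2*θ)/(θ + 1)**2 was incorrectly written as (θ**2 + 2*θ)/(θ + 1)
The later steps are derived from this incorrect expression, so the error originates in Step 3.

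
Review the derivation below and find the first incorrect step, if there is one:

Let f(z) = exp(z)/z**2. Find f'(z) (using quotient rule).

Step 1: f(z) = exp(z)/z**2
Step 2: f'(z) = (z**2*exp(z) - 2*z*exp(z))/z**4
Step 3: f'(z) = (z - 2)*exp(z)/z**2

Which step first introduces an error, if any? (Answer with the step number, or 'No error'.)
Step 3

Step 3 is incorrect due to a wrong exponent.
The step shows: (z - 2)*exp(z)/z**2
The correct value should be: (z - 2)*exp(z)/z**3

Explanation: The exponent -3 on z was incorrectly written as -2: the term (z - 2)*exp(z)/z**3 was incorrectly written as (z - 2)*exp(z)/z**2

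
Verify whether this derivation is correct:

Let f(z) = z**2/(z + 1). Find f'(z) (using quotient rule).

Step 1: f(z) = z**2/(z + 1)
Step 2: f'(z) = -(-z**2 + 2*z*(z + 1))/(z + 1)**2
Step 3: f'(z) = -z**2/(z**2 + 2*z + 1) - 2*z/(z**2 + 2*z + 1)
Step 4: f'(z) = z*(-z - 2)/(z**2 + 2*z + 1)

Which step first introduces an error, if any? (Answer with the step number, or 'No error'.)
Step 2

Step 2 is incorrect due to a sign flip.
The step shows: -(-z**2 + 2*z*(z + 1))/(z + 1)**2
The correct value should be: (-z**2 + 2*z*(z + 1))/(z + 1)**2

Explanation: The sign of the whole expression was flipped: the term (-z**2 + 2*z*(z + 1))/(z + 1)**2 was incorrectly written as -(-z**2 + 2*z*(z + 1))/(z + 1)**2
The later steps are derived from this incorrect expression, so the error originates in Step 2.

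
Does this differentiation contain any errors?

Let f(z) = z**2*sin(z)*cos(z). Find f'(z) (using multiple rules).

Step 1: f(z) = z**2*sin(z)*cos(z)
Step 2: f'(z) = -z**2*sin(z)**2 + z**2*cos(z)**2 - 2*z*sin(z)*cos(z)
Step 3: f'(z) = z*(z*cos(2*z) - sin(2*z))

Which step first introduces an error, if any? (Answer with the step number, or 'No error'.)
Step 2

Step 2 is incorrect due to a sign flip.
The step shows: -z**2*sin(z)**2 + z**2*cos(z)**2 - 2*z*sin(z)*cos(z)
The correct value should be: -z**2*sin(z)**2 + z**2*cos(z)**2 + 2*z*sin(z)*cos(z)

Explanation: The sign of one term was flipped: the term 2*z*sin(z)*cos(z) was incorrectly written as -2*z*sin(z)*cos(z)
The later steps are derived from this incorrect expression, so the error originates in Step 2.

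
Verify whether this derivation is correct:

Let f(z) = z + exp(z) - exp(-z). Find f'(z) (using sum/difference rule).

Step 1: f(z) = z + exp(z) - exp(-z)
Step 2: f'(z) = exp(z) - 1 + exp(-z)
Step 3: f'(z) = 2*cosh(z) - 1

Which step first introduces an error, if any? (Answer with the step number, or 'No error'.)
Step 2

Step 2 is incorrect due to a sign flip.
The step shows: exp(z) - 1 + exp(-z)
The correct value should be: exp(z) + 1 + exp(-z)

Explanation: The sign of one term was flipped: the term 1 was incorrectly written as -1
The later steps are derived from this incorrect expression, so the error originates in Step 2.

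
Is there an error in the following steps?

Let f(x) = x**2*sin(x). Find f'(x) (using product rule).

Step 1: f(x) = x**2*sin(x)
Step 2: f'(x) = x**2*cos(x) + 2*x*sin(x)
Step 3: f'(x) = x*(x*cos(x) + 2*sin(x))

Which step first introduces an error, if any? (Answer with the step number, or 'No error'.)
No error

All steps in this derivation are correct.
The final answer f'(x) = x*(x*cos(x) + 2*sin(x)) is valid.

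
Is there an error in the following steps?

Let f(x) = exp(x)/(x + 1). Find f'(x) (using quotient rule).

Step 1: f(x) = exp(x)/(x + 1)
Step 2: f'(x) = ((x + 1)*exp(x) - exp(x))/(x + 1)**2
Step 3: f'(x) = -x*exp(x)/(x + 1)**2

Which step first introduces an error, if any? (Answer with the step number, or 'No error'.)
Step 3

Step 3 is incorrect due to a sign flip.
The step shows: -x*exp(x)/(x + 1)**2
The correct value should be: x*exp(x)/(x + 1)**2

Explanation: The sign of the whole expression was flipped: the term x*exp(x)/(x + 1)**2 was incorrectly written as -x*exp(x)/(x + 1)**2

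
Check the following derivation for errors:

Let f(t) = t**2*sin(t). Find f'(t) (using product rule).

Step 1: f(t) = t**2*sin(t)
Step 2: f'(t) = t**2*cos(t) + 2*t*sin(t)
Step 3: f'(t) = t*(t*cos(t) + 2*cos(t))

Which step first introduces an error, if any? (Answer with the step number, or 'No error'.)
Step 3

Step 3 is incorrect due to a wrong trig function.
The step shows: t*(t*cos(t) + 2*cos(t))
The correct value should be: t*(t*cos(t) + 2*sin(t))

Explanation: sin(t) was incorrectly written as cos(t): the term t*(t*cos(t) + 2*sin(t)) was incorrectly written as t*(t*cos(t) + 2*cos(t))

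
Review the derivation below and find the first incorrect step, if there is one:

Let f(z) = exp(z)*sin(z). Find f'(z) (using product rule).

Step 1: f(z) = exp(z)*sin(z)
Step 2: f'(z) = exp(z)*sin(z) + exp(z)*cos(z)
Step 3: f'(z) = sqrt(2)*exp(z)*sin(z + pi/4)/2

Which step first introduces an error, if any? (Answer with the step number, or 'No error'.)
Step 3

Step 3 is incorrect due to a wrong exponent.
The step shows: sqrt(2)*exp(z)*sin(z + pi/4)/2
The correct value should be: sqrt(2)*exp(z)*sin(z + pi/4)

Explanation: The exponent 1/2 on 2 was incorrectly written as -1/2: the term sqrt(2)*exp(z)*sin(z + pi/4) was incorrectly written as sqrt(2)*exp(z)*sin(z + pi/4)/2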